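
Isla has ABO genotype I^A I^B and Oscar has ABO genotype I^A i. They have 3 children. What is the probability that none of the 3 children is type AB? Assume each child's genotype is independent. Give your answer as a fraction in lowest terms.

ABO cross I^A I^B × I^A i → 1/2 A, 1/4 B, 1/4 AB.
So P(type AB) = 1/4 per child.
P(not type AB) = 3/4 for one child; (3/4)^3 = 27/64.

27/64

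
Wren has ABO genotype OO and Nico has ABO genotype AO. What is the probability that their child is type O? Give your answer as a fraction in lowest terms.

ABO cross OO × AO → offspring phenotypes: 1/2 O, 1/2 A.
So P(type O) = 1/2.

1/2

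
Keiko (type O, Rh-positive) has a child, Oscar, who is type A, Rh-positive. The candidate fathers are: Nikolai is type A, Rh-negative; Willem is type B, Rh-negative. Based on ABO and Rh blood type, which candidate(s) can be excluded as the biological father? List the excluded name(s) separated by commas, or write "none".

A candidate is excluded only if no genotype consistent with his phenotype could produce a type A, Rh-positive child with a type O, Rh-positive mother.
Willem (type B, Rh-): no genotype consistent with that phenotype can produce a type-A Rh+ child with a type-O mother.

Willem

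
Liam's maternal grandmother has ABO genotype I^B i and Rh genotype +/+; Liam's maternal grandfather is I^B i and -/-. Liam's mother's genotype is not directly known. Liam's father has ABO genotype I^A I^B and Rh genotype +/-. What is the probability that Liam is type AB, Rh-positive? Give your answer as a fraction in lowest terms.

Liam's mother's ABO genotype from I^B i × I^B i: 1/4 I^B I^B, 1/2 I^B i, 1/4 i i.
Crossing each possibility with the father I^A I^B and summing P(type AB): 1/4·1/2 + 1/2·1/4 + 1/4·0 = 1/4.
Similarly for Rh via the mother's Rh distribution: P(Rh+) = 3/4.
Independent loci: 1/4 × 3/4 = 3/16.

3/16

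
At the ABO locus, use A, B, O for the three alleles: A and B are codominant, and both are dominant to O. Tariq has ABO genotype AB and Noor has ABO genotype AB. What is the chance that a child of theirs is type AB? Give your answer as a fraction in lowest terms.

ABO cross AB × AB → offspring phenotypes: 1/4 A, 1/4 B, 1/2 AB.
So P(type AB) = 1/2.

1/2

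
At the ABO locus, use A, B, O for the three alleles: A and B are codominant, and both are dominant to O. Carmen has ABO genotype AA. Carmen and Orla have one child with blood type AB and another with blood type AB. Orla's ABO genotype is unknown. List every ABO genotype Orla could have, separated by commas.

AB, BB, BO

For each candidate genotype of Orla, check whether crossing it with AA can produce every observed child phenotype.
  AA → possible child types {A} ✗
  AB → possible child types {A, AB} ✓
  AO → possible child types {A} ✗
  BB → possible child types {AB} ✓
  BO → possible child types {A, AB} ✓
  OO → possible child types {A} ✗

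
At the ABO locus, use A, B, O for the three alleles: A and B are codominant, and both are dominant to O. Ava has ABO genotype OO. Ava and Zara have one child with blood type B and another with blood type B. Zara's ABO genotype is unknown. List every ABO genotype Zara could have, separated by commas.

For each candidate genotype of Zara, check whether crossing it with OO can produce every observed child phenotype.
  AA → possible child types {A} ✗
  AB → possible child types {A, B} ✓
  AO → possible child types {O, A} ✗
  BB → possible child types {B} ✓
  BO → possible child types {O, B} ✓
  OO → possible child types {O} ✗

AB, BB, BO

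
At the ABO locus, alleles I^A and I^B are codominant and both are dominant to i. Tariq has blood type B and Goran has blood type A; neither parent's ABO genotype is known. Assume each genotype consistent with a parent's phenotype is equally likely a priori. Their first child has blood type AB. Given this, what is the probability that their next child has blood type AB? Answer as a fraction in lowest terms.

25/36

Possible genotypes: Tariq ∈ {I^B I^B, I^B i}; Goran ∈ {I^A I^A, I^A i}.
Weight each parental genotype pair by prior × P(type-AB child):
  I^B I^B × I^A I^A: posterior weight 4/9; P(next child type AB) = 1.
  I^B I^B × I^A i: posterior weight 2/9; P(next child type AB) = 1/2.
  I^B i × I^A I^A: posterior weight 2/9; P(next child type AB) = 1/2.
  I^B i × I^A i: posterior weight 1/9; P(next child type AB) = 1/4.
Weighted sum = 25/36.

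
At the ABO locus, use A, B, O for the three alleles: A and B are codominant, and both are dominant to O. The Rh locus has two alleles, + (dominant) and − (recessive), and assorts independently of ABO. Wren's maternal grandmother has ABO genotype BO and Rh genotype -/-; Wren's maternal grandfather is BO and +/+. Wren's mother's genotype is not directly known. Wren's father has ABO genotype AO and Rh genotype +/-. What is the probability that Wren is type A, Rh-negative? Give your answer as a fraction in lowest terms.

Wren's mother's ABO genotype from BO × BO: 1/4 BB, 1/2 BO, 1/4 OO.
Crossing each possibility with the father AO and summing P(type A): 1/4·0 + 1/2·1/4 + 1/4·1/2 = 1/4.
Similarly for Rh via the mother's Rh distribution: P(Rh-) = 1/4.
Independent loci: 1/4 × 1/4 = 1/16.

1/16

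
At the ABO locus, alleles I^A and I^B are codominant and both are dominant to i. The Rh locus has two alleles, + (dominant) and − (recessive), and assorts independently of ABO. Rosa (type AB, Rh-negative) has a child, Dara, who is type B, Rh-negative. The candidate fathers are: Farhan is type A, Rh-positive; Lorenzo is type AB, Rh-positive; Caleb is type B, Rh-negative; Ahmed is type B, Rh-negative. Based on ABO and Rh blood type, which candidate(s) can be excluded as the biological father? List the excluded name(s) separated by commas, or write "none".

none

A candidate is excluded only if no genotype consistent with his phenotype could produce a type B, Rh-negative child with a type AB, Rh-negative mother.
Every candidate has at least one consistent genotype combination, so none can be excluded.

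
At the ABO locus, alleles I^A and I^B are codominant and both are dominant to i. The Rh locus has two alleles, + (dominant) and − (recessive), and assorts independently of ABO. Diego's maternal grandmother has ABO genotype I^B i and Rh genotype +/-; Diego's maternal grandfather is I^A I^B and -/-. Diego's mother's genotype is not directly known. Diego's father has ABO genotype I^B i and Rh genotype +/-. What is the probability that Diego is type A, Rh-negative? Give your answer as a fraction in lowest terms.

Diego's mother's ABO genotype from I^B i × I^A I^B: 1/4 I^A I^B, 1/4 I^A i, 1/4 I^B I^B, 1/4 I^B i.
Crossing each possibility with the father I^B i and summing P(type A): 1/4·1/4 + 1/4·1/4 + 1/4·0 + 1/4·0 = 1/8.
Similarly for Rh via the mother's Rh distribution: P(Rh-) = 3/8.
Independent loci: 1/8 × 3/8 = 3/64.

3/64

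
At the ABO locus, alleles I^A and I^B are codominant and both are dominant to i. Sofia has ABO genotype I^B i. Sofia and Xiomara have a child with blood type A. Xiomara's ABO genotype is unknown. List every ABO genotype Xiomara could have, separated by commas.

I^A I^A, I^A I^B, I^A i

For each candidate genotype of Xiomara, check whether crossing it with I^B i can produce every observed child phenotype.
  I^A I^A → possible child types {A, AB} ✓
  I^A I^B → possible child types {A, B, AB} ✓
  I^A i → possible child types {O, A, B, AB} ✓
  I^B I^B → possible child types {B} ✗
  I^B i → possible child types {O, B} ✗
  i i → possible child types {O, B} ✗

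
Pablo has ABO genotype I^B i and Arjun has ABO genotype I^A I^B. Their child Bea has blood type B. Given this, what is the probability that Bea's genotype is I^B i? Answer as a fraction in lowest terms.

1/2

Cross I^B i × I^A I^B → 1/4 I^A I^B, 1/4 I^A i, 1/4 I^B I^B, 1/4 I^B i.
Type-B genotypes among offspring: I^B I^B (1/4), I^B i (1/4); total 1/2.
P(I^B i | type B) = (1/4) / (1/2) = 1/2.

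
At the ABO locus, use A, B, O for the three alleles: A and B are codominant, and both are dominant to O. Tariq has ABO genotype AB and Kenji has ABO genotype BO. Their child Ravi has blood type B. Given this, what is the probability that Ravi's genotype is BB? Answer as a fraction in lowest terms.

1/2

Cross AB × BO → 1/4 AB, 1/4 AO, 1/4 BB, 1/4 BO.
Type-B genotypes among offspring: BB (1/4), BO (1/4); total 1/2.
P(BB | type B) = (1/4) / (1/2) = 1/2.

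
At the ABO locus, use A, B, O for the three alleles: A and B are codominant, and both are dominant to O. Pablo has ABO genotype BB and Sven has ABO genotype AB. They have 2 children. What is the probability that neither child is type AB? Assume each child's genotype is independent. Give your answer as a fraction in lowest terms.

1/4

ABO cross BB × AB → 1/2 B, 1/2 AB.
So P(type AB) = 1/2 per child.
P(not type AB) = 1/2 for one child; (1/2)^2 = 1/4.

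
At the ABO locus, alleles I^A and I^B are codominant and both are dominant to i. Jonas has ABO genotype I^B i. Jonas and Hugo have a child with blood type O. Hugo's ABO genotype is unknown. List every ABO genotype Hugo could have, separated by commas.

I^A i, I^B i, i i

For each candidate genotype of Hugo, check whether crossing it with I^B i can produce every observed child phenotype.
  I^A I^A → possible child types {A, AB} ✗
  I^A I^B → possible child types {A, B, AB} ✗
  I^A i → possible child types {O, A, B, AB} ✓
  I^B I^B → possible child types {B} ✗
  I^B i → possible child types {O, B} ✓
  i i → possible child types {O, B} ✓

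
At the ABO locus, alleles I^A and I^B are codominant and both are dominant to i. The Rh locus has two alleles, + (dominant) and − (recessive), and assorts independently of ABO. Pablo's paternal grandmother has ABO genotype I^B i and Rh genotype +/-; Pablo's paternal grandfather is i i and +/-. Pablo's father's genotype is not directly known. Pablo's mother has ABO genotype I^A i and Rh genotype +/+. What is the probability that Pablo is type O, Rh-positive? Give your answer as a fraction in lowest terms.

Pablo's father's ABO genotype from I^B i × i i: 1/2 I^B i, 1/2 i i.
Crossing each possibility with the mother I^A i and summing P(type O): 1/2·1/4 + 1/2·1/2 = 3/8.
Similarly for Rh via the father's Rh distribution: P(Rh+) = 1.
Independent loci: 3/8 × 1 = 3/8.

3/8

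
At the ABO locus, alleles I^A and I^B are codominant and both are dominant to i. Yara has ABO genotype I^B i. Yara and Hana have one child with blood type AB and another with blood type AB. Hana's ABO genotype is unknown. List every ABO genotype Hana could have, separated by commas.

I^A I^A, I^A I^B, I^A i

For each candidate genotype of Hana, check whether crossing it with I^B i can produce every observed child phenotype.
  I^A I^A → possible child types {A, AB} ✓
  I^A I^B → possible child types {A, B, AB} ✓
  I^A i → possible child types {O, A, B, AB} ✓
  I^B I^B → possible child types {B} ✗
  I^B i → possible child types {O, B} ✗
  i i → possible child types {O, B} ✗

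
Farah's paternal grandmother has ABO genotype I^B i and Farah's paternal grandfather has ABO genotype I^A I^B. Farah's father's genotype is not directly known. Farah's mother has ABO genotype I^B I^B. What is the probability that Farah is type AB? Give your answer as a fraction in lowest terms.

1/4

Farah's father's ABO genotype from I^B i × I^A I^B: 1/4 I^A I^B, 1/4 I^A i, 1/4 I^B I^B, 1/4 I^B i.
Crossing each possibility with the mother I^B I^B and summing P(type AB): 1/4·1/2 + 1/4·1/2 + 1/4·0 + 1/4·0 = 1/4.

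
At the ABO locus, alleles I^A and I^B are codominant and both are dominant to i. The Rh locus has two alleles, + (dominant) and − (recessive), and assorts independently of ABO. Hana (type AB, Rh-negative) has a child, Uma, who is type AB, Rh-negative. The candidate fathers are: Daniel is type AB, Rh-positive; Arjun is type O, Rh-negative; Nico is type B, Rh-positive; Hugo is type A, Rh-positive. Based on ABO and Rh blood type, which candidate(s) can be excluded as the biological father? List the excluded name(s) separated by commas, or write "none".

A candidate is excluded only if no genotype consistent with his phenotype could produce a type AB, Rh-negative child with a type AB, Rh-negative mother.
Arjun (type O, Rh-): no genotype consistent with that phenotype can produce a type-AB Rh- child with a type-AB mother.

Arjun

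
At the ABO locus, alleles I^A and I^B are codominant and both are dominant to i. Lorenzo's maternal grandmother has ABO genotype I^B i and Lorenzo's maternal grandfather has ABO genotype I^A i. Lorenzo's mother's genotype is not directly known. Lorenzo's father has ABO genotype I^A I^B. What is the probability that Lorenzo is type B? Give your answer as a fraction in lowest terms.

Lorenzo's mother's ABO genotype from I^B i × I^A i: 1/4 I^A I^B, 1/4 I^A i, 1/4 I^B i, 1/4 i i.
Crossing each possibility with the father I^A I^B and summing P(type B): 1/4·1/4 + 1/4·1/4 + 1/4·1/2 + 1/4·1/2 = 3/8.

3/8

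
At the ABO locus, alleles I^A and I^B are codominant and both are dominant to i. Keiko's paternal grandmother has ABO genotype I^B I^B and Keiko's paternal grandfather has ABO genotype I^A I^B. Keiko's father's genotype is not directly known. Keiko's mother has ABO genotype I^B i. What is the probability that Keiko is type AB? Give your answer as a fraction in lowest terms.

1/8

Keiko's father's ABO genotype from I^B I^B × I^A I^B: 1/2 I^A I^B, 1/2 I^B I^B.
Crossing each possibility with the mother I^B i and summing P(type AB): 1/2·1/4 + 1/2·0 = 1/8.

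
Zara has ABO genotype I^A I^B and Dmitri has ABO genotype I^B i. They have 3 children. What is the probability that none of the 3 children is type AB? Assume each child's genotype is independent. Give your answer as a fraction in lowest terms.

27/64

ABO cross I^A I^B × I^B i → 1/4 A, 1/2 B, 1/4 AB.
So P(type AB) = 1/4 per child.
P(not type AB) = 3/4 for one child; (3/4)^3 = 27/64.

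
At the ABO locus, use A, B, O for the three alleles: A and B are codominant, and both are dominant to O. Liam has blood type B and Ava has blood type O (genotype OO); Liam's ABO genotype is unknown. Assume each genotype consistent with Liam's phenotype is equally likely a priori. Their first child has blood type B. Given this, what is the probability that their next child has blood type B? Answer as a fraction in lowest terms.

5/6

Possible genotypes: Liam ∈ {BB, BO}; Ava ∈ {OO}.
Weight each parental genotype pair by prior × P(type-B child):
  BB × OO: posterior weight 2/3; P(next child type B) = 1.
  BO × OO: posterior weight 1/3; P(next child type B) = 1/2.
Weighted sum = 5/6.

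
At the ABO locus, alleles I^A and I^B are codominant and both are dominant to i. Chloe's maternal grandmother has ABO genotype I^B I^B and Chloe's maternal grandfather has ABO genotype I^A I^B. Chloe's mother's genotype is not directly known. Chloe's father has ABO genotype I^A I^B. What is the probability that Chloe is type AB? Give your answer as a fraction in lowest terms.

1/2

Chloe's mother's ABO genotype from I^B I^B × I^A I^B: 1/2 I^A I^B, 1/2 I^B I^B.
Crossing each possibility with the father I^A I^B and summing P(type AB): 1/2·1/2 + 1/2·1/2 = 1/2.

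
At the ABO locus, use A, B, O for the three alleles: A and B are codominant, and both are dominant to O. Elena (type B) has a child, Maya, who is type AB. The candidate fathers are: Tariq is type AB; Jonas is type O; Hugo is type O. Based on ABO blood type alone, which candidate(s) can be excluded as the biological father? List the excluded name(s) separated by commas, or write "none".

Jonas, Hugo

A candidate is excluded only if no genotype consistent with his phenotype could produce a type AB child with a type B mother.
Jonas (type O): no genotype consistent with that phenotype can produce a type-AB child with a type-B mother.
Hugo (type O): no genotype consistent with that phenotype can produce a type-AB child with a type-B mother.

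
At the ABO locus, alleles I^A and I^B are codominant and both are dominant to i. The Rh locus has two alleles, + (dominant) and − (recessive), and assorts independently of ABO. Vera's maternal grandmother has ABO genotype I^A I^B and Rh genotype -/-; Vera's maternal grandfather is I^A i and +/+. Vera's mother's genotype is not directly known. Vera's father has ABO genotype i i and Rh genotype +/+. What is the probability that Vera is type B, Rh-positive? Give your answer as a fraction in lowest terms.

1/4

Vera's mother's ABO genotype from I^A I^B × I^A i: 1/4 I^A I^A, 1/4 I^A I^B, 1/4 I^A i, 1/4 I^B i.
Crossing each possibility with the father i i and summing P(type B): 1/4·0 + 1/4·1/2 + 1/4·0 + 1/4·1/2 = 1/4.
Similarly for Rh via the mother's Rh distribution: P(Rh+) = 1.
Independent loci: 1/4 × 1 = 1/4.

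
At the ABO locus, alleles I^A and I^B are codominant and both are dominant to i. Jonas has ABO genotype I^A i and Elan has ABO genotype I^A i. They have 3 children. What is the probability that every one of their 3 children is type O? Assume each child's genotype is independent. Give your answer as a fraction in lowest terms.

1/64

ABO cross I^A i × I^A i → 1/4 O, 3/4 A.
So P(type O) = 1/4 per child.
All 3 independent: (1/4)^3 = 1/64.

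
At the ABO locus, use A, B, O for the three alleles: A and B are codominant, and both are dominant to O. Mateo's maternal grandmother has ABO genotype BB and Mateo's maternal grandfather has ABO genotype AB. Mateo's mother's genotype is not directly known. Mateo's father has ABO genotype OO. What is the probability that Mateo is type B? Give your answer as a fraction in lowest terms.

Mateo's mother's ABO genotype from BB × AB: 1/2 AB, 1/2 BB.
Crossing each possibility with the father OO and summing P(type B): 1/2·1/2 + 1/2·1 = 3/4.

3/4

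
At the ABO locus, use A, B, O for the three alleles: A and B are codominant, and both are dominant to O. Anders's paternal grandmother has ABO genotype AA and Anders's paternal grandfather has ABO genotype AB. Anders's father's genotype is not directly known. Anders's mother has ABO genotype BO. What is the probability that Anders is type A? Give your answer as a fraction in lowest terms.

Anders's father's ABO genotype from AA × AB: 1/2 AA, 1/2 AB.
Crossing each possibility with the mother BO and summing P(type A): 1/2·1/2 + 1/2·1/4 = 3/8.

3/8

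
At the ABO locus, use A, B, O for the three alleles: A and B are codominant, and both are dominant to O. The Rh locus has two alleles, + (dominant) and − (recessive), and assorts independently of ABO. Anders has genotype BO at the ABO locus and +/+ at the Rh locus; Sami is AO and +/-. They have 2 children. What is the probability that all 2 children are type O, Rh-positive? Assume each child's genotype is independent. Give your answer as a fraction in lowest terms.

ABO cross BO × AO → 1/4 O, 1/4 A, 1/4 B, 1/4 AB.
Rh cross +/+ × +/- → 1 Rh+; so P(type O, Rh-positive) = 1/4 × 1 = 1/4 per child.
All 2 independent: (1/4)^2 = 1/16.

1/16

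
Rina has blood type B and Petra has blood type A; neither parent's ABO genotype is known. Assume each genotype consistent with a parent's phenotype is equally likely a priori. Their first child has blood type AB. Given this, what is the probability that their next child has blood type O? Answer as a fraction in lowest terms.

Possible genotypes: Rina ∈ {BB, BO}; Petra ∈ {AA, AO}.
Weight each parental genotype pair by prior × P(type-AB child):
  BB × AA: posterior weight 4/9; P(next child type O) = 0.
  BB × AO: posterior weight 2/9; P(next child type O) = 0.
  BO × AA: posterior weight 2/9; P(next child type O) = 0.
  BO × AO: posterior weight 1/9; P(next child type O) = 1/4.
Weighted sum = 1/36.

1/36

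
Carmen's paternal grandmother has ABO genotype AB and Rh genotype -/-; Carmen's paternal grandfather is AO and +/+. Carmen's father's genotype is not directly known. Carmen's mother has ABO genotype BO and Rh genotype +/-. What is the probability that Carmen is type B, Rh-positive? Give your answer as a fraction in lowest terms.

Carmen's father's ABO genotype from AB × AO: 1/4 AA, 1/4 AB, 1/4 AO, 1/4 BO.
Crossing each possibility with the mother BO and summing P(type B): 1/4·0 + 1/4·1/2 + 1/4·1/4 + 1/4·3/4 = 3/8.
Similarly for Rh via the father's Rh distribution: P(Rh+) = 3/4.
Independent loci: 3/8 × 3/4 = 9/32.

9/32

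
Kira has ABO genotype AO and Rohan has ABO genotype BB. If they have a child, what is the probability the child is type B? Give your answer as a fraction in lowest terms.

ABO cross AO × BB → offspring phenotypes: 1/2 B, 1/2 AB.
So P(type B) = 1/2.

1/2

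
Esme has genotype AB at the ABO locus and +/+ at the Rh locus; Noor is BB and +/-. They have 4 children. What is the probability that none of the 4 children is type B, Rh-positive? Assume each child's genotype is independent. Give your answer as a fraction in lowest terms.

ABO cross AB × BB → 1/2 B, 1/2 AB.
Rh cross +/+ × +/- → 1 Rh+; so P(type B, Rh-positive) = 1/2 × 1 = 1/2 per child.
P(not type B, Rh-positive) = 1/2 for one child; (1/2)^4 = 1/16.

1/16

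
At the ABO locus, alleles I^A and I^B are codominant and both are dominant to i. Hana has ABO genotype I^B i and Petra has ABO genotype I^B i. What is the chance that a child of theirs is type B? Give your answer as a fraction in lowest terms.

ABO cross I^B i × I^B i → offspring phenotypes: 1/4 O, 3/4 B.
So P(type B) = 3/4.

3/4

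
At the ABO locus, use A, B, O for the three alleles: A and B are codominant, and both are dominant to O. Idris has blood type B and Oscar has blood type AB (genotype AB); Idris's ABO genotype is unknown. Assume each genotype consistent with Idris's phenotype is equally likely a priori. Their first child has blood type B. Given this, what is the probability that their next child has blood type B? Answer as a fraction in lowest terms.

Possible genotypes: Idris ∈ {BB, BO}; Oscar ∈ {AB}.
Weight each parental genotype pair by prior × P(type-B child):
  BB × AB: posterior weight 1/2; P(next child type B) = 1/2.
  BO × AB: posterior weight 1/2; P(next child type B) = 1/2.
Weighted sum = 1/2.

1/2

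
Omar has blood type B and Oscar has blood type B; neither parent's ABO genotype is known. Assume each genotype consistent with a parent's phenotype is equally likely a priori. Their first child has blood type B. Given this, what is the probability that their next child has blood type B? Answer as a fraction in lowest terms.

Possible genotypes: Omar ∈ {BB, BO}; Oscar ∈ {BB, BO}.
Weight each parental genotype pair by prior × P(type-B child):
  BB × BB: posterior weight 4/15; P(next child type B) = 1.
  BB × BO: posterior weight 4/15; P(next child type B) = 1.
  BO × BB: posterior weight 4/15; P(next child type B) = 1.
  BO × BO: posterior weight 1/5; P(next child type B) = 3/4.
Weighted sum = 19/20.

19/20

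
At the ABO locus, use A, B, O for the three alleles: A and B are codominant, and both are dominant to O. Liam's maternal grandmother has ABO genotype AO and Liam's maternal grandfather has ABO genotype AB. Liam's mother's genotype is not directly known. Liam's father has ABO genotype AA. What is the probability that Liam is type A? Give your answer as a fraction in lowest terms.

3/4

Liam's mother's ABO genotype from AO × AB: 1/4 AA, 1/4 AB, 1/4 AO, 1/4 BO.
Crossing each possibility with the father AA and summing P(type A): 1/4·1 + 1/4·1/2 + 1/4·1 + 1/4·1/2 = 3/4.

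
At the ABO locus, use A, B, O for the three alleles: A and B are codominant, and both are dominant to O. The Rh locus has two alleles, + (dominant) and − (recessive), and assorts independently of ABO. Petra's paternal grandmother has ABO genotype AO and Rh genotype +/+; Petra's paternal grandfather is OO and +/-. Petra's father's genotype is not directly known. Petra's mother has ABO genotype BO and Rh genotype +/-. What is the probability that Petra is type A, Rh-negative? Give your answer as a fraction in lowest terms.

1/64

Petra's father's ABO genotype from AO × OO: 1/2 AO, 1/2 OO.
Crossing each possibility with the mother BO and summing P(type A): 1/2·1/4 + 1/2·0 = 1/8.
Similarly for Rh via the father's Rh distribution: P(Rh-) = 1/8.
Independent loci: 1/8 × 1/8 = 1/64.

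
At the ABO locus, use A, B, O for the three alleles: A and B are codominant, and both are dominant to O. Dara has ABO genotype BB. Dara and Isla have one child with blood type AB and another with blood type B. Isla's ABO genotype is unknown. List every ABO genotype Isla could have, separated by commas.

AB, AO

For each candidate genotype of Isla, check whether crossing it with BB can produce every observed child phenotype.
  AA → possible child types {AB} ✗
  AB → possible child types {B, AB} ✓
  AO → possible child types {B, AB} ✓
  BB → possible child types {B} ✗
  BO → possible child types {B} ✗
  OO → possible child types {B} ✗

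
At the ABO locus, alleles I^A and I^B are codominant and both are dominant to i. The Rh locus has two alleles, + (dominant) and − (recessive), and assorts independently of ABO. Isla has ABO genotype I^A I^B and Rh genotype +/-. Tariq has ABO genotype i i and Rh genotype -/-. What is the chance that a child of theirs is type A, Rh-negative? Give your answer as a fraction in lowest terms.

1/4

ABO cross I^A I^B × i i → offspring phenotypes: 1/2 A, 1/2 B.
Rh cross +/- × -/- → 1/2 Rh+, 1/2 Rh-.
Independent loci: P(type A, Rh-negative) = 1/2 × 1/2 = 1/4.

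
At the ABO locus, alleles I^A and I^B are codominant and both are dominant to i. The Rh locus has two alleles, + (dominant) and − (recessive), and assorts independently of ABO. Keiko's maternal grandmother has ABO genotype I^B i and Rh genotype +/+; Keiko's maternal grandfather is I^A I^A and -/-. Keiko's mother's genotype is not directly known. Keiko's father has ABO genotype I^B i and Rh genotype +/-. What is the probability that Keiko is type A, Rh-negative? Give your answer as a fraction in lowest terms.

1/16

Keiko's mother's ABO genotype from I^B i × I^A I^A: 1/2 I^A I^B, 1/2 I^A i.
Crossing each possibility with the father I^B i and summing P(type A): 1/2·1/4 + 1/2·1/4 = 1/4.
Similarly for Rh via the mother's Rh distribution: P(Rh-) = 1/4.
Independent loci: 1/4 × 1/4 = 1/16.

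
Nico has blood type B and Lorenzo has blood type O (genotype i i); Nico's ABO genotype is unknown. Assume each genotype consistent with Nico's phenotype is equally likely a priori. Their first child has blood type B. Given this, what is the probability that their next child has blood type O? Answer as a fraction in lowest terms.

1/6

Possible genotypes: Nico ∈ {I^B I^B, I^B i}; Lorenzo ∈ {i i}.
Weight each parental genotype pair by prior × P(type-B child):
  I^B I^B × i i: posterior weight 2/3; P(next child type O) = 0.
  I^B i × i i: posterior weight 1/3; P(next child type O) = 1/2.
Weighted sum = 1/6.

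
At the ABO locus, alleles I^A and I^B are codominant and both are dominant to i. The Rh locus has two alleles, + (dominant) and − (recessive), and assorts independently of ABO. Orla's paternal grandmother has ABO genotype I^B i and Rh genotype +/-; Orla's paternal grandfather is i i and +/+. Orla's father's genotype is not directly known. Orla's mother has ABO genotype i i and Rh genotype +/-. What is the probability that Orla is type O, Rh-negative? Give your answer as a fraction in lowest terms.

3/32

Orla's father's ABO genotype from I^B i × i i: 1/2 I^B i, 1/2 i i.
Crossing each possibility with the mother i i and summing P(type O): 1/2·1/2 + 1/2·1 = 3/4.
Similarly for Rh via the father's Rh distribution: P(Rh-) = 1/8.
Independent loci: 3/4 × 1/8 = 3/32.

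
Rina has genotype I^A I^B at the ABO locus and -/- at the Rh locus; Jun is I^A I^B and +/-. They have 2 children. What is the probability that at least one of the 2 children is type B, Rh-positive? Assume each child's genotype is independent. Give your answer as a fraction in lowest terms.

15/64

ABO cross I^A I^B × I^A I^B → 1/4 A, 1/4 B, 1/2 AB.
Rh cross -/- × +/- → 1/2 Rh+, 1/2 Rh-; so P(type B, Rh-positive) = 1/4 × 1/2 = 1/8 per child.
P(none) = (7/8)^2 = 49/64; P(at least one) = 1 − 49/64 = 15/64.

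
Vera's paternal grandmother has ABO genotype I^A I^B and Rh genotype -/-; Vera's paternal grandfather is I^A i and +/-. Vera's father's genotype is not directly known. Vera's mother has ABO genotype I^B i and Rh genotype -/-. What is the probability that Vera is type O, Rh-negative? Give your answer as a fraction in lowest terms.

Vera's father's ABO genotype from I^A I^B × I^A i: 1/4 I^A I^A, 1/4 I^A I^B, 1/4 I^A i, 1/4 I^B i.
Crossing each possibility with the mother I^B i and summing P(type O): 1/4·0 + 1/4·0 + 1/4·1/4 + 1/4·1/4 = 1/8.
Similarly for Rh via the father's Rh distribution: P(Rh-) = 3/4.
Independent loci: 1/8 × 3/4 = 3/32.

3/32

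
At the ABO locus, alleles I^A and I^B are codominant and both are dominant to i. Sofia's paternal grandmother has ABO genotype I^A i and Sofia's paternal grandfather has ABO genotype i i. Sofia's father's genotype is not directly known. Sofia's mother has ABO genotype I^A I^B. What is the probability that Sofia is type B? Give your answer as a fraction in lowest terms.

3/8

Sofia's father's ABO genotype from I^A i × i i: 1/2 I^A i, 1/2 i i.
Crossing each possibility with the mother I^A I^B and summing P(type B): 1/2·1/4 + 1/2·1/2 = 3/8.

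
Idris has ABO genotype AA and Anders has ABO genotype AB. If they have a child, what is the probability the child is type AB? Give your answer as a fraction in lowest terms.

1/2

ABO cross AA × AB → offspring phenotypes: 1/2 A, 1/2 AB.
So P(type AB) = 1/2.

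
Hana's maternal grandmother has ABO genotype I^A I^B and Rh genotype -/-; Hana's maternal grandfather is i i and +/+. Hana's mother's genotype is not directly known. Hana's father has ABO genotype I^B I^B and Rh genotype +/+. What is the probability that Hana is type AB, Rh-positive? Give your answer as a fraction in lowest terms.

Hana's mother's ABO genotype from I^A I^B × i i: 1/2 I^A i, 1/2 I^B i.
Crossing each possibility with the father I^B I^B and summing P(type AB): 1/2·1/2 + 1/2·0 = 1/4.
Similarly for Rh via the mother's Rh distribution: P(Rh+) = 1.
Independent loci: 1/4 × 1 = 1/4.

1/4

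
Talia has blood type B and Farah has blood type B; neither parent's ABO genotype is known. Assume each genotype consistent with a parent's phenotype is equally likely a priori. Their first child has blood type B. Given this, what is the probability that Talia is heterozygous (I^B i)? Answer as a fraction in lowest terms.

7/15

Possible genotypes: Talia ∈ {I^B I^B, I^B i}; Farah ∈ {I^B I^B, I^B i}.
Weight each parental genotype pair by prior × P(type-B child):
  I^B I^B × I^B I^B: posterior weight 4/15.
  I^B I^B × I^B i: posterior weight 4/15.
  I^B i × I^B I^B: posterior weight 4/15.
  I^B i × I^B i: posterior weight 1/5.
Sum the posterior weight over pairs where Talia is I^B i: 7/15.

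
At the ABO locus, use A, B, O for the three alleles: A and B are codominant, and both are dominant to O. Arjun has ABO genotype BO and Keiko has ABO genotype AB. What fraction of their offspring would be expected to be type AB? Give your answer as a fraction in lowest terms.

ABO cross BO × AB → offspring phenotypes: 1/4 A, 1/2 B, 1/4 AB.
So P(type AB) = 1/4.

1/4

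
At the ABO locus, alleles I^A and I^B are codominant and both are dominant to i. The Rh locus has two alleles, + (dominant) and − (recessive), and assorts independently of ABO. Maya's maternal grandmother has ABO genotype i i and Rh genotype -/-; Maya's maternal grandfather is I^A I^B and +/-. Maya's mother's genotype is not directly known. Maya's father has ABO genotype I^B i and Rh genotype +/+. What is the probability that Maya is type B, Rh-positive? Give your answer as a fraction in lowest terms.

Maya's mother's ABO genotype from i i × I^A I^B: 1/2 I^A i, 1/2 I^B i.
Crossing each possibility with the father I^B i and summing P(type B): 1/2·1/4 + 1/2·3/4 = 1/2.
Similarly for Rh via the mother's Rh distribution: P(Rh+) = 1.
Independent loci: 1/2 × 1 = 1/2.

1/2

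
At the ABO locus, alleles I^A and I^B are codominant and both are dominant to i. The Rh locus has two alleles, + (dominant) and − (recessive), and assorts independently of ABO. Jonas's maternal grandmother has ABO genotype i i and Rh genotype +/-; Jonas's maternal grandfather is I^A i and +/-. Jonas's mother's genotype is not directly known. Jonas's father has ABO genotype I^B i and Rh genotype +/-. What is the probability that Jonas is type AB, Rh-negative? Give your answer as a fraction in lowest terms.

1/32

Jonas's mother's ABO genotype from i i × I^A i: 1/2 I^A i, 1/2 i i.
Crossing each possibility with the father I^B i and summing P(type AB): 1/2·1/4 + 1/2·0 = 1/8.
Similarly for Rh via the mother's Rh distribution: P(Rh-) = 1/4.
Independent loci: 1/8 × 1/4 = 1/32.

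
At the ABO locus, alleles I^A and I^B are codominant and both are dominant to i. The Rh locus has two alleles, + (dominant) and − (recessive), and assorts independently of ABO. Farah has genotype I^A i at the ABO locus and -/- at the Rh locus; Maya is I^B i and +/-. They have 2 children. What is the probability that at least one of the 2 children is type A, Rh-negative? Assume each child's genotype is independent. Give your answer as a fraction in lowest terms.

ABO cross I^A i × I^B i → 1/4 O, 1/4 A, 1/4 B, 1/4 AB.
Rh cross -/- × +/- → 1/2 Rh+, 1/2 Rh-; so P(type A, Rh-negative) = 1/4 × 1/2 = 1/8 per child.
P(none) = (7/8)^2 = 49/64; P(at least one) = 1 − 49/64 = 15/64.

15/64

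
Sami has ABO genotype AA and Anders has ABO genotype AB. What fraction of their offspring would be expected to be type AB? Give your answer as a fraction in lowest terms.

1/2

ABO cross AA × AB → offspring phenotypes: 1/2 A, 1/2 AB.
So P(type AB) = 1/2.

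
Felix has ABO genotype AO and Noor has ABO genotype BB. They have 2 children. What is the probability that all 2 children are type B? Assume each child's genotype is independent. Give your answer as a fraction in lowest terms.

1/4

ABO cross AO × BB → 1/2 B, 1/2 AB.
So P(type B) = 1/2 per child.
All 2 independent: (1/2)^2 = 1/4.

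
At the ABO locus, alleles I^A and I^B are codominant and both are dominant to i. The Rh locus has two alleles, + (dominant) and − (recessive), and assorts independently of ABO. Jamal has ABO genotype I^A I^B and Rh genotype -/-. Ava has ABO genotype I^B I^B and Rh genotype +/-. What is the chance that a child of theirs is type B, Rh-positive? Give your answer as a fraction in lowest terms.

ABO cross I^A I^B × I^B I^B → offspring phenotypes: 1/2 B, 1/2 AB.
Rh cross -/- × +/- → 1/2 Rh+, 1/2 Rh-.
Independent loci: P(type B, Rh-positive) = 1/2 × 1/2 = 1/4.

1/4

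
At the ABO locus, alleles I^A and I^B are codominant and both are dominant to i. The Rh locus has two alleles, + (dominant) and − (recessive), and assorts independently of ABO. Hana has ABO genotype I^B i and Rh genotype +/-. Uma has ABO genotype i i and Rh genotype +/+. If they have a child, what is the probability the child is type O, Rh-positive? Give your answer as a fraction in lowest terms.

1/2

ABO cross I^B i × i i → offspring phenotypes: 1/2 O, 1/2 B.
Rh cross +/- × +/+ → 1 Rh+.
Independent loci: P(type O, Rh-positive) = 1/2 × 1 = 1/2.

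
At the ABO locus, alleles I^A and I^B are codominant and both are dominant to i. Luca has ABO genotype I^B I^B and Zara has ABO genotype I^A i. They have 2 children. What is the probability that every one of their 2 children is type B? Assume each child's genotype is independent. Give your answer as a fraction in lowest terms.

ABO cross I^B I^B × I^A i → 1/2 B, 1/2 AB.
So P(type B) = 1/2 per child.
All 2 independent: (1/2)^2 = 1/4.

1/4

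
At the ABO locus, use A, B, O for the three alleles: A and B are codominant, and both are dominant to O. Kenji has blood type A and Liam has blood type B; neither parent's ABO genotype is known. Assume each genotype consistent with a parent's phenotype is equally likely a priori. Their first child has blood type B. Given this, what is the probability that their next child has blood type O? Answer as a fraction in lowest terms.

Possible genotypes: Kenji ∈ {AA, AO}; Liam ∈ {BB, BO}.
Weight each parental genotype pair by prior × P(type-B child):
  AO × BB: posterior weight 2/3; P(next child type O) = 0.
  AO × BO: posterior weight 1/3; P(next child type O) = 1/4.
Weighted sum = 1/12.

1/12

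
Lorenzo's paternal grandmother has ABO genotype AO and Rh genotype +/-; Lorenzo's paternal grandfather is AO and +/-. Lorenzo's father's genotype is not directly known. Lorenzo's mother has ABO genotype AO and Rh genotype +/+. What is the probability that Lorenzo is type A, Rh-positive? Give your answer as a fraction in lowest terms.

3/4

Lorenzo's father's ABO genotype from AO × AO: 1/4 AA, 1/2 AO, 1/4 OO.
Crossing each possibility with the mother AO and summing P(type A): 1/4·1 + 1/2·3/4 + 1/4·1/2 = 3/4.
Similarly for Rh via the father's Rh distribution: P(Rh+) = 1.
Independent loci: 3/4 × 1 = 3/4.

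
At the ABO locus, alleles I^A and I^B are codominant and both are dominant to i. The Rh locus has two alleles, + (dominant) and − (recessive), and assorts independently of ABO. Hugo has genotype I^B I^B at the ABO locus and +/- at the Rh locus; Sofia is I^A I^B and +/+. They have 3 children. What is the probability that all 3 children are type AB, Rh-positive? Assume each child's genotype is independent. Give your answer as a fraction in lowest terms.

1/8

ABO cross I^B I^B × I^A I^B → 1/2 B, 1/2 AB.
Rh cross +/- × +/+ → 1 Rh+; so P(type AB, Rh-positive) = 1/2 × 1 = 1/2 per child.
All 3 independent: (1/2)^3 = 1/8.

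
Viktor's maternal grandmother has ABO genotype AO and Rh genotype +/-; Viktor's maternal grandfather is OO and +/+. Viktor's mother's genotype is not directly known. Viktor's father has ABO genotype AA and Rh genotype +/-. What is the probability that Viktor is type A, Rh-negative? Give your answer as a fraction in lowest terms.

Viktor's mother's ABO genotype from AO × OO: 1/2 AO, 1/2 OO.
Crossing each possibility with the father AA and summing P(type A): 1/2·1 + 1/2·1 = 1.
Similarly for Rh via the mother's Rh distribution: P(Rh-) = 1/8.
Independent loci: 1 × 1/8 = 1/8.

1/8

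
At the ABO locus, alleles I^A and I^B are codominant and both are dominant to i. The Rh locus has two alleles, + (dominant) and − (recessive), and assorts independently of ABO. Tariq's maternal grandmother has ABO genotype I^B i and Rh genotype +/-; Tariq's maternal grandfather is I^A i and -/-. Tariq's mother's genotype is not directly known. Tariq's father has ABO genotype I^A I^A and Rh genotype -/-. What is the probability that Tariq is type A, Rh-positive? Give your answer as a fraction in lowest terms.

Tariq's mother's ABO genotype from I^B i × I^A i: 1/4 I^A I^B, 1/4 I^A i, 1/4 I^B i, 1/4 i i.
Crossing each possibility with the father I^A I^A and summing P(type A): 1/4·1/2 + 1/4·1 + 1/4·1/2 + 1/4·1 = 3/4.
Similarly for Rh via the mother's Rh distribution: P(Rh+) = 1/4.
Independent loci: 3/4 × 1/4 = 3/16.

3/16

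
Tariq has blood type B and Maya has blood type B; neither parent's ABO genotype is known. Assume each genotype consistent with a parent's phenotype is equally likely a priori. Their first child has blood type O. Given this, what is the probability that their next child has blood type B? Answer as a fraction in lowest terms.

Possible genotypes: Tariq ∈ {BB, BO}; Maya ∈ {BB, BO}.
Weight each parental genotype pair by prior × P(type-O child):
  BO × BO: posterior weight 1; P(next child type B) = 3/4.
Weighted sum = 3/4.

3/4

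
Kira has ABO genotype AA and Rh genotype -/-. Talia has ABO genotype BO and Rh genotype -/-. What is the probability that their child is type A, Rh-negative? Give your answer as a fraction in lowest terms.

1/2

ABO cross AA × BO → offspring phenotypes: 1/2 A, 1/2 AB.
Rh cross -/- × -/- → 1 Rh-.
Independent loci: P(type A, Rh-negative) = 1/2 × 1 = 1/2.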